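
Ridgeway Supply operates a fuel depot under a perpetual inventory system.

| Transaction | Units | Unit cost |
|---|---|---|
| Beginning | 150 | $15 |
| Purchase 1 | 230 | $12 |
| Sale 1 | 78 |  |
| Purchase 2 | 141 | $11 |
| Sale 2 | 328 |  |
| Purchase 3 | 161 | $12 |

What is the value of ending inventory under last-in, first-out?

Sale 1 (78) [LIFO — newest first]: 78 @ $12 = $936
Sale 2 (328) [LIFO — newest first]: 141 @ $11 + 152 @ $12 + 35 @ $15 = $3,900
Total COGS = $936 + $3,900 = $4,836
Ending inventory: 115 @ $15 + 161 @ $12 = $3,657

Ending inventory = $3,657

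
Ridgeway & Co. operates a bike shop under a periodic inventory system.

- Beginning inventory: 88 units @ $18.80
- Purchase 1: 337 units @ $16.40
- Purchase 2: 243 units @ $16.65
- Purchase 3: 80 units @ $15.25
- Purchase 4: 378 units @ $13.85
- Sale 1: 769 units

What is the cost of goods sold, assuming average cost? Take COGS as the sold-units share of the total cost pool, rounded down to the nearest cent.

Sale 1, sell 769: 769/1126 × $17,682.45 → $12,076.20
Ending inventory (cost pool remaining) = $5,606.25

COGS = $12,076.20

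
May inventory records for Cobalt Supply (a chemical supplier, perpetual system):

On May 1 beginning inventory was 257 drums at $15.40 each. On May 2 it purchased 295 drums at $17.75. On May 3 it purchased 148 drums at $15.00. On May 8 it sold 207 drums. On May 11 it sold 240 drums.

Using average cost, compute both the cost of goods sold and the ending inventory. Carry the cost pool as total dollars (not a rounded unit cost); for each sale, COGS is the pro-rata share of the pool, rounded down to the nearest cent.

After May 1: 257 on hand, pool $3,957.80 (≈ $15.4000 each)
After May 2: 552 on hand, pool $9,194.05 (≈ $16.6559 each)
After May 3: 700 on hand, pool $11,414.05 (≈ $16.3058 each)
May 8, sell 207: 207/700 × $11,414.05 → $3,375.29
May 11, sell 240: 240/493 × $8,038.76 → $3,913.39
Total COGS = $3,375.29 + $3,913.39 = $7,288.68
Ending inventory (cost pool remaining) = $4,125.37
Check: goods available $11,414.05 = COGS $7,288.68 + ending $4,125.37

COGS = $7,288.68; ending inventory = $4,125.37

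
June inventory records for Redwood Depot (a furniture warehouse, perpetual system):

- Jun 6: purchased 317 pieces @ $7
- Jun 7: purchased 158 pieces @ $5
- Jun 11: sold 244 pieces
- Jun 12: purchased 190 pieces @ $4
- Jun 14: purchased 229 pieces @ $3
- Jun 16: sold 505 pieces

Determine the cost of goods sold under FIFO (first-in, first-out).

Jun 11, 244 sold [FIFO — oldest first]: 244 @ $7 = $1,708
Jun 16, 505 sold [FIFO — oldest first]: 73 @ $7 + 158 @ $5 + 190 @ $4 + 84 @ $3 = $2,313
Total COGS = $1,708 + $2,313 = $4,021
Ending inventory: 145 @ $3 = $435

COGS = $4,021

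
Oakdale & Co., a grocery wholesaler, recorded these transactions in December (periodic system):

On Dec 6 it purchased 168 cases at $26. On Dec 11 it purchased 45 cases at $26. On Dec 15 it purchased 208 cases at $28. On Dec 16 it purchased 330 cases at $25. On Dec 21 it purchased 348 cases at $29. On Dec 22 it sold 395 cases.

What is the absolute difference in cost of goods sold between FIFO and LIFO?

FIFO COGS: 168 @ $26 + 45 @ $26 + 182 @ $28 = $10,634
LIFO COGS: 348 @ $29 + 47 @ $25 = $11,267
Difference = |$10,634 − $11,267| = $633

$633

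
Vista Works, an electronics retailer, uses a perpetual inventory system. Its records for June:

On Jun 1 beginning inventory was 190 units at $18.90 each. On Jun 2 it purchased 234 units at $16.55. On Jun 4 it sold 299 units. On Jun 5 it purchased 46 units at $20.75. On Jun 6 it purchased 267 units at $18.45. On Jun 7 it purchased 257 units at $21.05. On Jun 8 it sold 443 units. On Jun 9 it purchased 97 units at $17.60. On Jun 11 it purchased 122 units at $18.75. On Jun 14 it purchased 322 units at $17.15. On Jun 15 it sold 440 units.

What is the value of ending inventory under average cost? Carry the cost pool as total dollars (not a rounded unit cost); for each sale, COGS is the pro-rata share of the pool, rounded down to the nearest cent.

Ending inventory = $6,413.95

After Jun 1: 190 on hand, pool $3,591.00 (≈ $18.9000 each)
After Jun 2: 424 on hand, pool $7,463.70 (≈ $17.6031 each)
Jun 4, sell 299: 299/424 × $7,463.70 → $5,263.31
After Jun 5: 171 on hand, pool $3,154.89 (≈ $18.4496 each)
After Jun 6: 438 on hand, pool $8,081.04 (≈ $18.4499 each)
After Jun 7: 695 on hand, pool $13,490.89 (≈ $19.4114 each)
Jun 8, sell 443: 443/695 × $13,490.89 → $8,599.22
After Jun 9: 349 on hand, pool $6,598.87 (≈ $18.9079 each)
After Jun 11: 471 on hand, pool $8,886.37 (≈ $18.8670 each)
After Jun 14: 793 on hand, pool $14,408.67 (≈ $18.1698 each)
Jun 15, sell 440: 440/793 × $14,408.67 → $7,994.72
Total COGS = $5,263.31 + $8,599.22 + $7,994.72 = $21,857.25
Ending inventory (cost pool remaining) = $6,413.95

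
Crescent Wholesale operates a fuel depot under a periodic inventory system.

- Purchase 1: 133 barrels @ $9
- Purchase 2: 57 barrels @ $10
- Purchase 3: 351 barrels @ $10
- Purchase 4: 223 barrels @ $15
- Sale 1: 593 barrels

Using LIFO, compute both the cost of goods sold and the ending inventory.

Sale 1 (593) [LIFO — newest first]: 223 @ $15 + 351 @ $10 + 19 @ $10 = $7,045
Ending inventory: 133 @ $9 + 38 @ $10 = $1,577
Check: goods available $8,622 = COGS $7,045 + ending $1,577

COGS = $7,045; ending inventory = $1,577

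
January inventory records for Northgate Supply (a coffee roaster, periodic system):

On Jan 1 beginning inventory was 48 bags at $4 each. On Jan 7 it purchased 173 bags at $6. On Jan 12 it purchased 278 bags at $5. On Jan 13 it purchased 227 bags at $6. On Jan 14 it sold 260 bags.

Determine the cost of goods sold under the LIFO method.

Jan 14, 260 sold [LIFO — newest first]: 227 @ $6 + 33 @ $5 = $1,527
Ending inventory: 48 @ $4 + 173 @ $6 + 245 @ $5 = $2,455

COGS = $1,527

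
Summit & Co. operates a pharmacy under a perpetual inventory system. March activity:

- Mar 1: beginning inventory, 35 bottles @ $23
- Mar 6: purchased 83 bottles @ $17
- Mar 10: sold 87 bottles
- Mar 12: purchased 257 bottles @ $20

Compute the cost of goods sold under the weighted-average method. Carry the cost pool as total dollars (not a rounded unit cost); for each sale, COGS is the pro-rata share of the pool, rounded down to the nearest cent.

After Mar 1: 35 on hand, pool $805.00 (≈ $23.0000 each)
After Mar 6: 118 on hand, pool $2,216.00 (≈ $18.7797 each)
Mar 10, sell 87: 87/118 × $2,216.00 → $1,633.83
After Mar 12: 288 on hand, pool $5,722.17 (≈ $19.8686 each)
Ending inventory (cost pool remaining) = $5,722.17

COGS = $1,633.83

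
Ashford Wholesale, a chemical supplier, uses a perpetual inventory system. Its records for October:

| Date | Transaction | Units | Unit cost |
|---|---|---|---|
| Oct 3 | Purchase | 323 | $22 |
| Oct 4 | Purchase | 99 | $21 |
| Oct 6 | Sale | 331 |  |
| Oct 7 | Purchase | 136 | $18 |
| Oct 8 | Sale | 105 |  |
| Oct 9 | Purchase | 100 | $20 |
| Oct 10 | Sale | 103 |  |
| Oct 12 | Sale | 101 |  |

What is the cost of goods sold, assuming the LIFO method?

COGS = $13,237

Oct 6, 331 sold [LIFO — newest first]: 99 @ $21 + 232 @ $22 = $7,183
Oct 8, 105 sold [LIFO — newest first]: 105 @ $18 = $1,890
Oct 10, 103 sold [LIFO — newest first]: 100 @ $20 + 3 @ $18 = $2,054
Oct 12, 101 sold [LIFO — newest first]: 28 @ $18 + 73 @ $22 = $2,110
Total COGS = $7,183 + $1,890 + $2,054 + $2,110 = $13,237
Ending inventory: 18 @ $22 = $396
Check: goods available $13,633 = COGS $13,237 + ending $396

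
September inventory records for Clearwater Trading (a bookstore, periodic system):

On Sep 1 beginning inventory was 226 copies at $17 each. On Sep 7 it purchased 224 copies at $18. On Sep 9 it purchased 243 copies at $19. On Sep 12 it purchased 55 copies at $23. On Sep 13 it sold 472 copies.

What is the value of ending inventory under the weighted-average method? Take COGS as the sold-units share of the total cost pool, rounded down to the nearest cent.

Sep 13, sell 472: 472/748 × $13,756.00 → $8,680.25
Ending inventory (cost pool remaining) = $5,075.75

Ending inventory = $5,075.75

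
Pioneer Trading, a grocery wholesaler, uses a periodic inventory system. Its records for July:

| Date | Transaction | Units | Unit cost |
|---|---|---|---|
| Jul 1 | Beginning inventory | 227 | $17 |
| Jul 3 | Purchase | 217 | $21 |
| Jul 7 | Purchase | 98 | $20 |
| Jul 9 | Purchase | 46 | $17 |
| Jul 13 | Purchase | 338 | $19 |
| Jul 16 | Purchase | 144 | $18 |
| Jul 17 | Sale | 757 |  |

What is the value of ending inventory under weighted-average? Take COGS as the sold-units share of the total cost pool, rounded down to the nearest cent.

Jul 17, sell 757: 757/1070 × $20,172.00 → $14,271.21
Ending inventory (cost pool remaining) = $5,900.79
Check: goods available $20,172.00 = COGS $14,271.21 + ending $5,900.79

Ending inventory = $5,900.79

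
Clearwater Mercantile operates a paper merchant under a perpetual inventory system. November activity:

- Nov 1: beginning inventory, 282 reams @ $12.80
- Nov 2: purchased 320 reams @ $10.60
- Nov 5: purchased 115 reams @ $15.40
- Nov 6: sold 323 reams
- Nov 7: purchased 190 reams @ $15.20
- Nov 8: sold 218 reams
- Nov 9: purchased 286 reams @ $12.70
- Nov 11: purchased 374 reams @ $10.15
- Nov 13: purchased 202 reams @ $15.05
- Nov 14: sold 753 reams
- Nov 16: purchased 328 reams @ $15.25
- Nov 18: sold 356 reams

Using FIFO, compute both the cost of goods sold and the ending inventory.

Nov 6, 323 sold [FIFO — oldest first]: 282 @ $12.80 + 41 @ $10.60 = $4,044.20
Nov 8, 218 sold [FIFO — oldest first]: 218 @ $10.60 = $2,310.80
Nov 14, 753 sold [FIFO — oldest first]: 61 @ $10.60 + 115 @ $15.40 + 190 @ $15.20 + 286 @ $12.70 + 101 @ $10.15 = $9,962.95
Nov 18, 356 sold [FIFO — oldest first]: 273 @ $10.15 + 83 @ $15.05 = $4,020.10
Total COGS = $4,044.20 + $2,310.80 + $9,962.95 + $4,020.10 = $20,338.05
Ending inventory: 119 @ $15.05 + 328 @ $15.25 = $6,792.95

COGS = $20,338.05; ending inventory = $6,792.95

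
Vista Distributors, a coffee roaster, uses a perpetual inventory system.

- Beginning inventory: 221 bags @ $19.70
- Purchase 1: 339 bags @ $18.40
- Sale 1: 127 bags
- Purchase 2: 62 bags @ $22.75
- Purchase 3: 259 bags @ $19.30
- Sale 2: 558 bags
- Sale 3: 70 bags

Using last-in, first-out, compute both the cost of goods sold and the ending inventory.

Sale 1 (127) [LIFO — newest first]: 127 @ $18.40 = $2,336.80
Sale 2 (558) [LIFO — newest first]: 259 @ $19.30 + 62 @ $22.75 + 212 @ $18.40 + 25 @ $19.70 = $10,802.50
Sale 3 (70) [LIFO — newest first]: 70 @ $19.70 = $1,379.00
Total COGS = $2,336.80 + $10,802.50 + $1,379.00 = $14,518.30
Ending inventory: 126 @ $19.70 = $2,482.20
Check: goods available $17,000.50 = COGS $14,518.30 + ending $2,482.20

COGS = $14,518.30; ending inventory = $2,482.20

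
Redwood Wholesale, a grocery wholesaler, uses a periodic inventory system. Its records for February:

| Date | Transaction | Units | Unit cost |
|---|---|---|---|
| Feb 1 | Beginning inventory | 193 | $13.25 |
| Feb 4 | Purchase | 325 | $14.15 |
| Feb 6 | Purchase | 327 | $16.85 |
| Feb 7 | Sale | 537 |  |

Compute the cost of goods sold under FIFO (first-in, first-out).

Feb 7, 537 sold [FIFO — oldest first]: 193 @ $13.25 + 325 @ $14.15 + 19 @ $16.85 = $7,476.15
Ending inventory: 308 @ $16.85 = $5,189.80

COGS = $7,476.15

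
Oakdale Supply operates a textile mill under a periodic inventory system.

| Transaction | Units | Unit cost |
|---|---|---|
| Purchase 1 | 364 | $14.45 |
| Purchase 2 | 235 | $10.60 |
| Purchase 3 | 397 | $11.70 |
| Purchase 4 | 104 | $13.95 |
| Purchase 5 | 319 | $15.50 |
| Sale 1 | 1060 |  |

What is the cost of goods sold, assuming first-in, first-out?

COGS = $13,288.50

Sale 1 (1060) [FIFO — oldest first]: 364 @ $14.45 + 235 @ $10.60 + 397 @ $11.70 + 64 @ $13.95 = $13,288.50
Ending inventory: 40 @ $13.95 + 319 @ $15.50 = $5,502.50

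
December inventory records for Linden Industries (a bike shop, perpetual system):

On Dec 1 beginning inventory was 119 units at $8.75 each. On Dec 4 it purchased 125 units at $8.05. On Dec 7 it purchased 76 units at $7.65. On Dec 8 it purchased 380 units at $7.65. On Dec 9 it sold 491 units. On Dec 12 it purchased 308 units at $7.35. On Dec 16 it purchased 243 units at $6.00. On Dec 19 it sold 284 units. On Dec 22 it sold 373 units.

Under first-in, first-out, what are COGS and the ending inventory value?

Dec 9, 491 sold [FIFO — oldest first]: 119 @ $8.75 + 125 @ $8.05 + 76 @ $7.65 + 171 @ $7.65 = $3,937.05
Dec 19, 284 sold [FIFO — oldest first]: 209 @ $7.65 + 75 @ $7.35 = $2,150.10
Dec 22, 373 sold [FIFO — oldest first]: 233 @ $7.35 + 140 @ $6.00 = $2,552.55
Total COGS = $3,937.05 + $2,150.10 + $2,552.55 = $8,639.70
Ending inventory: 103 @ $6.00 = $618.00

COGS = $8,639.70; ending inventory = $618.00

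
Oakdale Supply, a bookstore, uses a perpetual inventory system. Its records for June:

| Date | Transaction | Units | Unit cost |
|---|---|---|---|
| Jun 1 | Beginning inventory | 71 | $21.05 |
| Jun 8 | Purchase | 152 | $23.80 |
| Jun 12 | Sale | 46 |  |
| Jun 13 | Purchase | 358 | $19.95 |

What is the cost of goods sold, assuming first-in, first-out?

COGS = $968.30

Jun 12, 46 sold [FIFO — oldest first]: 46 @ $21.05 = $968.30
Ending inventory: 25 @ $21.05 + 152 @ $23.80 + 358 @ $19.95 = $11,285.95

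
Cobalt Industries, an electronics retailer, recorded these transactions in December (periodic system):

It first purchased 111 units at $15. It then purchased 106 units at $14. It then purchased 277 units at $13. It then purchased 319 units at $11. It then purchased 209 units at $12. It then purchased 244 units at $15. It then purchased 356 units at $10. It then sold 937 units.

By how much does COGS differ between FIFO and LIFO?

$611

FIFO COGS: 111 @ $15 + 106 @ $14 + 277 @ $13 + 319 @ $11 + 124 @ $12 = $11,747
LIFO COGS: 356 @ $10 + 244 @ $15 + 209 @ $12 + 128 @ $11 = $11,136
Difference = |$11,747 − $11,136| = $611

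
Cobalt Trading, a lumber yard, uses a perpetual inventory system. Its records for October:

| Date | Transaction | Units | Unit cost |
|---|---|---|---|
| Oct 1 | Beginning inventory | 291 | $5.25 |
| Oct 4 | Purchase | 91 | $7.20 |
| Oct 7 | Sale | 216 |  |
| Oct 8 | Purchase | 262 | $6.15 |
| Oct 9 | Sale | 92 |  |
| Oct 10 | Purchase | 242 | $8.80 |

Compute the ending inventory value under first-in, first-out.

Oct 7, 216 sold [FIFO — oldest first]: 216 @ $5.25 = $1,134.00
Oct 9, 92 sold [FIFO — oldest first]: 75 @ $5.25 + 17 @ $7.20 = $516.15
Total COGS = $1,134.00 + $516.15 = $1,650.15
Ending inventory: 74 @ $7.20 + 262 @ $6.15 + 242 @ $8.80 = $4,273.70
Check: goods available $5,923.85 = COGS $1,650.15 + ending $4,273.70

Ending inventory = $4,273.70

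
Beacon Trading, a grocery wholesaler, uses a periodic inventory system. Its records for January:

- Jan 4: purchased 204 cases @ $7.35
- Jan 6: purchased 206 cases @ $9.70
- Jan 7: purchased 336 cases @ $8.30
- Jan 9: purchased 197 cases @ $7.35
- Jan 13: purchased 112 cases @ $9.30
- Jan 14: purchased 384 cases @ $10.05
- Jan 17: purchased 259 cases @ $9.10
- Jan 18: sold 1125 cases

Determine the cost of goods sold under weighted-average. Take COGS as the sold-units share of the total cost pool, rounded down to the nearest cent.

COGS = $9,932.89

Jan 18, sell 1125: 1125/1698 × $14,992.05 → $9,932.89
Ending inventory (cost pool remaining) = $5,059.16
Check: goods available $14,992.05 = COGS $9,932.89 + ending $5,059.16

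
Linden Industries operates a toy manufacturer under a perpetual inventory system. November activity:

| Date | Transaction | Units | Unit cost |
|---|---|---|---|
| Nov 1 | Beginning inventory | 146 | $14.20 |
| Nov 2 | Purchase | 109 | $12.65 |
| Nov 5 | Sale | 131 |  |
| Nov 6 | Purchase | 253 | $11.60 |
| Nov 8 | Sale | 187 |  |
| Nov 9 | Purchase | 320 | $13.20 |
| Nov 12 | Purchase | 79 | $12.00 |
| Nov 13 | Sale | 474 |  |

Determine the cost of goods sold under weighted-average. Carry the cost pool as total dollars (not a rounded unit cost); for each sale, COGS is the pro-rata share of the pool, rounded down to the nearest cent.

After Nov 1: 146 on hand, pool $2,073.20 (≈ $14.2000 each)
After Nov 2: 255 on hand, pool $3,452.05 (≈ $13.5375 each)
Nov 5, sell 131: 131/255 × $3,452.05 → $1,773.40
After Nov 6: 377 on hand, pool $4,613.45 (≈ $12.2373 each)
Nov 8, sell 187: 187/377 × $4,613.45 → $2,288.36
After Nov 9: 510 on hand, pool $6,549.09 (≈ $12.8414 each)
After Nov 12: 589 on hand, pool $7,497.09 (≈ $12.7285 each)
Nov 13, sell 474: 474/589 × $7,497.09 → $6,033.31
Total COGS = $1,773.40 + $2,288.36 + $6,033.31 = $10,095.07
Ending inventory (cost pool remaining) = $1,463.78

COGS = $10,095.07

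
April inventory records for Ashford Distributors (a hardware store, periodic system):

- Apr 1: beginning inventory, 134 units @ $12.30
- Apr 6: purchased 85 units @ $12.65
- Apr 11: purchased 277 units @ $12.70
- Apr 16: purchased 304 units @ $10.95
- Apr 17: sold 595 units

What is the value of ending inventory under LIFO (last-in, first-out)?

Ending inventory = $2,546.35

Apr 17, 595 sold [LIFO — newest first]: 304 @ $10.95 + 277 @ $12.70 + 14 @ $12.65 = $7,023.80
Ending inventory: 134 @ $12.30 + 71 @ $12.65 = $2,546.35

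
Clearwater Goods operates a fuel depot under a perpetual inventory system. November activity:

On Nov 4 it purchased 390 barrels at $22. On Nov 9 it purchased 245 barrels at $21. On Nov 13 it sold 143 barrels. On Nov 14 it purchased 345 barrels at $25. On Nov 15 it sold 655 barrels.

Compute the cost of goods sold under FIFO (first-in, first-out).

COGS = $17,800

Nov 13, 143 sold [FIFO — oldest first]: 143 @ $22 = $3,146
Nov 15, 655 sold [FIFO — oldest first]: 247 @ $22 + 245 @ $21 + 163 @ $25 = $14,654
Total COGS = $3,146 + $14,654 = $17,800
Ending inventory: 182 @ $25 = $4,550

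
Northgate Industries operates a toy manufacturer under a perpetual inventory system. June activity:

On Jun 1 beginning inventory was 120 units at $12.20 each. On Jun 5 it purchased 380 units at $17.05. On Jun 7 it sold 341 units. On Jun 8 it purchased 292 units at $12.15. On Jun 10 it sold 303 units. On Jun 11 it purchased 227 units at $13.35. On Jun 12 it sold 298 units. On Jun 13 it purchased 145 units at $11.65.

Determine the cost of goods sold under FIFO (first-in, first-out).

Jun 7, 341 sold [FIFO — oldest first]: 120 @ $12.20 + 221 @ $17.05 = $5,232.05
Jun 10, 303 sold [FIFO — oldest first]: 159 @ $17.05 + 144 @ $12.15 = $4,460.55
Jun 12, 298 sold [FIFO — oldest first]: 148 @ $12.15 + 150 @ $13.35 = $3,800.70
Total COGS = $5,232.05 + $4,460.55 + $3,800.70 = $13,493.30
Ending inventory: 77 @ $13.35 + 145 @ $11.65 = $2,717.20

COGS = $13,493.30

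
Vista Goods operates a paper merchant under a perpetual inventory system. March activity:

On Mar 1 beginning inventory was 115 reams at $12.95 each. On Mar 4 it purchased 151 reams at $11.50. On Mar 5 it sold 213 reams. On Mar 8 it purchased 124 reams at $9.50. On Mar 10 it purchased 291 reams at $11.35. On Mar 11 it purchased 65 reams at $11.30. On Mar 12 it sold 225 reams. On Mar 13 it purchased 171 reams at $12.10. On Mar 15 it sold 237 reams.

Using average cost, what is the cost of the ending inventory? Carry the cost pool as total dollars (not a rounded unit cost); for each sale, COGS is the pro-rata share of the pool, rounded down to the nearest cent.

Ending inventory = $2,755.60

After Mar 1: 115 on hand, pool $1,489.25 (≈ $12.9500 each)
After Mar 4: 266 on hand, pool $3,225.75 (≈ $12.1269 each)
Mar 5, sell 213: 213/266 × $3,225.75 → $2,583.02
After Mar 8: 177 on hand, pool $1,820.73 (≈ $10.2866 each)
After Mar 10: 468 on hand, pool $5,123.58 (≈ $10.9478 each)
After Mar 11: 533 on hand, pool $5,858.08 (≈ $10.9908 each)
Mar 12, sell 225: 225/533 × $5,858.08 → $2,472.92
After Mar 13: 479 on hand, pool $5,454.26 (≈ $11.3868 each)
Mar 15, sell 237: 237/479 × $5,454.26 → $2,698.66
Total COGS = $2,583.02 + $2,472.92 + $2,698.66 = $7,754.60
Ending inventory (cost pool remaining) = $2,755.60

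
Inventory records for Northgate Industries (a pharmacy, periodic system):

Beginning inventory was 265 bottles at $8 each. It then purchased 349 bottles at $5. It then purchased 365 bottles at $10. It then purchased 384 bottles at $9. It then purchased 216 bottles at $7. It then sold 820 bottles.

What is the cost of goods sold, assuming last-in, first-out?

COGS = $7,168

Sale 1 (820) [LIFO — newest first]: 216 @ $7 + 384 @ $9 + 220 @ $10 = $7,168
Ending inventory: 265 @ $8 + 349 @ $5 + 145 @ $10 = $5,315
Check: goods available $12,483 = COGS $7,168 + ending $5,315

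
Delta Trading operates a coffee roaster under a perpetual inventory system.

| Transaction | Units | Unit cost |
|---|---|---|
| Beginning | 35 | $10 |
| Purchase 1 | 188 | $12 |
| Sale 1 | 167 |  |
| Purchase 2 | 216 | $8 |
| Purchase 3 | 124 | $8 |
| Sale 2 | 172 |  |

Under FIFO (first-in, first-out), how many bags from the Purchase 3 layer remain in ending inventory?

Sale 1 (167) [FIFO — oldest first]: 35 @ $10 + 132 @ $12 = $1,934
Sale 2 (172) [FIFO — oldest first]: 56 @ $12 + 116 @ $8 = $1,600
Total COGS = $1,934 + $1,600 = $3,534
Ending inventory: 100 @ $8 + 124 @ $8 = $1,792
Check: goods available $5,326 = COGS $3,534 + ending $1,792

124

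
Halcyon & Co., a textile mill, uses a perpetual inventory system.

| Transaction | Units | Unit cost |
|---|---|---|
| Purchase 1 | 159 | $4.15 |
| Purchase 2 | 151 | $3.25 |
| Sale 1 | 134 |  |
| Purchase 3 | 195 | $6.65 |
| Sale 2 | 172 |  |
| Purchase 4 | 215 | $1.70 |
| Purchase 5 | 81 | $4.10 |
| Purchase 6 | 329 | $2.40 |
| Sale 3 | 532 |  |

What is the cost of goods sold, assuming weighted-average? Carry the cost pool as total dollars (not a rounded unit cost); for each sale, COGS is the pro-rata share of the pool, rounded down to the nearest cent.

COGS = $3,036.87

After Purchase 1: 159 on hand, pool $659.85 (≈ $4.1500 each)
After Purchase 2: 310 on hand, pool $1,150.60 (≈ $3.7116 each)
Sale 1, sell 134: 134/310 × $1,150.60 → $497.35
After Purchase 3: 371 on hand, pool $1,950.00 (≈ $5.2561 each)
Sale 2, sell 172: 172/371 × $1,950.00 → $904.04
After Purchase 4: 414 on hand, pool $1,411.46 (≈ $3.4093 each)
After Purchase 5: 495 on hand, pool $1,743.56 (≈ $3.5223 each)
After Purchase 6: 824 on hand, pool $2,533.16 (≈ $3.0742 each)
Sale 3, sell 532: 532/824 × $2,533.16 → $1,635.48
Total COGS = $497.35 + $904.04 + $1,635.48 = $3,036.87
Ending inventory (cost pool remaining) = $897.68
Check: goods available $3,934.55 = COGS $3,036.87 + ending $897.68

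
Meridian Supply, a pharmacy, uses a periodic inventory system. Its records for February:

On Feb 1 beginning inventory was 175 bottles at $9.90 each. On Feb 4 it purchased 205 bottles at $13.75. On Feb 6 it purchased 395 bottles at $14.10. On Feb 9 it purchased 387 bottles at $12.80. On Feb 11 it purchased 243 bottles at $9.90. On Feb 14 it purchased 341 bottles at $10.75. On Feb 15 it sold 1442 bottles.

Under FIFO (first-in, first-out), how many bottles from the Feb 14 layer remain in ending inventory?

Feb 15, 1442 sold [FIFO — oldest first]: 175 @ $9.90 + 205 @ $13.75 + 395 @ $14.10 + 387 @ $12.80 + 243 @ $9.90 + 37 @ $10.75 = $17,877.80
Ending inventory: 304 @ $10.75 = $3,268.00
Check: goods available $21,145.80 = COGS $17,877.80 + ending $3,268.00

304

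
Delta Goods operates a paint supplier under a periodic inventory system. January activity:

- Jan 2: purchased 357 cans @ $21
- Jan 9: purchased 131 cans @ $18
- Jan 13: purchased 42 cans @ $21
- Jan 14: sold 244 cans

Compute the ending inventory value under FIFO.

Jan 14, 244 sold [FIFO — oldest first]: 244 @ $21 = $5,124
Ending inventory: 113 @ $21 + 131 @ $18 + 42 @ $21 = $5,613

Ending inventory = $5,613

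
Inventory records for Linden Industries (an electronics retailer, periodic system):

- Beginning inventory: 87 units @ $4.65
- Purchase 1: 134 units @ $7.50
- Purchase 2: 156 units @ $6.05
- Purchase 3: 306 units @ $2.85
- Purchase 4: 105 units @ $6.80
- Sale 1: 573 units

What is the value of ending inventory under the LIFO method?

Sale 1 (573) [LIFO — newest first]: 105 @ $6.80 + 306 @ $2.85 + 156 @ $6.05 + 6 @ $7.50 = $2,574.90
Ending inventory: 87 @ $4.65 + 128 @ $7.50 = $1,364.55
Check: goods available $3,939.45 = COGS $2,574.90 + ending $1,364.55

Ending inventory = $1,364.55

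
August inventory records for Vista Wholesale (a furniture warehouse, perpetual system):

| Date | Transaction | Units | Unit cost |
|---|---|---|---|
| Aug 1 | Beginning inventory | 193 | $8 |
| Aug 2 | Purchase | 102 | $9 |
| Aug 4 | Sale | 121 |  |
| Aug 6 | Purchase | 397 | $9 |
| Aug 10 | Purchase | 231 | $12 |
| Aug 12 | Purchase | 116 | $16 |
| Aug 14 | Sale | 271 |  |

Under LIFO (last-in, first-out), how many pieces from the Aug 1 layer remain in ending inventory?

174

Aug 4, 121 sold [LIFO — newest first]: 102 @ $9 + 19 @ $8 = $1,070
Aug 14, 271 sold [LIFO — newest first]: 116 @ $16 + 155 @ $12 = $3,716
Total COGS = $1,070 + $3,716 = $4,786
Ending inventory: 174 @ $8 + 397 @ $9 + 76 @ $12 = $5,877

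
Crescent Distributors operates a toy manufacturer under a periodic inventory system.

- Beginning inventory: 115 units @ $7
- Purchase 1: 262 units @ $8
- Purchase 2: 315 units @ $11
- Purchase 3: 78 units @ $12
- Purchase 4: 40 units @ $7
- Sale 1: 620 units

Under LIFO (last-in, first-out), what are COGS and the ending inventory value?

COGS = $6,177; ending inventory = $1,405

Sale 1 (620) [LIFO — newest first]: 40 @ $7 + 78 @ $12 + 315 @ $11 + 187 @ $8 = $6,177
Ending inventory: 115 @ $7 + 75 @ $8 = $1,405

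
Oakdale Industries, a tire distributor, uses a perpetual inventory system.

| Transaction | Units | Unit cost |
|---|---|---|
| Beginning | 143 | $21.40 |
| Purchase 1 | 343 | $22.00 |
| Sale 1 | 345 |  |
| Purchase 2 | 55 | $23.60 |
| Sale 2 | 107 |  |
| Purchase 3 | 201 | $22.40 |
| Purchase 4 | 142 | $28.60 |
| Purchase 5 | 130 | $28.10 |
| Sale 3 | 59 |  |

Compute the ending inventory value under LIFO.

Ending inventory = $12,463.30

Sale 1 (345) [LIFO — newest first]: 343 @ $22.00 + 2 @ $21.40 = $7,588.80
Sale 2 (107) [LIFO — newest first]: 55 @ $23.60 + 52 @ $21.40 = $2,410.80
Sale 3 (59) [LIFO — newest first]: 59 @ $28.10 = $1,657.90
Total COGS = $7,588.80 + $2,410.80 + $1,657.90 = $11,657.50
Ending inventory: 89 @ $21.40 + 201 @ $22.40 + 142 @ $28.60 + 71 @ $28.10 = $12,463.30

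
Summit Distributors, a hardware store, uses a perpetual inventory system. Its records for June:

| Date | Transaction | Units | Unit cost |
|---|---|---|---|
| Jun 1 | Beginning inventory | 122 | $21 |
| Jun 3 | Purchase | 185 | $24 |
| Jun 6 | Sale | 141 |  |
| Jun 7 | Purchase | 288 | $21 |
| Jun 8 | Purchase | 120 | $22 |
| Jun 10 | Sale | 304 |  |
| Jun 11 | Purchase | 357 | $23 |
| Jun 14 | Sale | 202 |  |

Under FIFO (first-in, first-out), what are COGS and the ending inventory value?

Jun 6, 141 sold [FIFO — oldest first]: 122 @ $21 + 19 @ $24 = $3,018
Jun 10, 304 sold [FIFO — oldest first]: 166 @ $24 + 138 @ $21 = $6,882
Jun 14, 202 sold [FIFO — oldest first]: 150 @ $21 + 52 @ $22 = $4,294
Total COGS = $3,018 + $6,882 + $4,294 = $14,194
Ending inventory: 68 @ $22 + 357 @ $23 = $9,707

COGS = $14,194; ending inventory = $9,707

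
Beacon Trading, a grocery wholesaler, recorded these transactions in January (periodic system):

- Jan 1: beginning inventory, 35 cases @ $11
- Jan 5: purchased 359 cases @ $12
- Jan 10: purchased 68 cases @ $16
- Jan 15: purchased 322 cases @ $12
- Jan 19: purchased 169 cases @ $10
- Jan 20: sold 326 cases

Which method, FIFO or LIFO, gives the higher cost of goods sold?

FIFO COGS: 35 @ $11 + 291 @ $12 = $3,877
LIFO COGS: 169 @ $10 + 157 @ $12 = $3,574

FIFO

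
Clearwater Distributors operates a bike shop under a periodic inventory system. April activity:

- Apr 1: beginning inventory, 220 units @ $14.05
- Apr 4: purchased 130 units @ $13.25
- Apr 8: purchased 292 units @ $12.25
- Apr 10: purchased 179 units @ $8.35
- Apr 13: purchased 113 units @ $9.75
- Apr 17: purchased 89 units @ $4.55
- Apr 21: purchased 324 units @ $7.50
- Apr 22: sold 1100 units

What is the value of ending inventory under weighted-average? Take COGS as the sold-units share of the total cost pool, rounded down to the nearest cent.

Ending inventory = $2,534.52

Apr 22, sell 1100: 1100/1347 × $13,821.85 → $11,287.33
Ending inventory (cost pool remaining) = $2,534.52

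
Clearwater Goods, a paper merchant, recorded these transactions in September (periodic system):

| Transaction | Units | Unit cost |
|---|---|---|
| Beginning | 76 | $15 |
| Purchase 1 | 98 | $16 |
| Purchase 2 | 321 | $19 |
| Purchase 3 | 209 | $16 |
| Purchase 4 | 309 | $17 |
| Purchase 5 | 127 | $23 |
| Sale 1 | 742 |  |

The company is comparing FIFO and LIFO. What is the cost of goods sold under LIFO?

COGS = $13,361

FIFO COGS: 76 @ $15 + 98 @ $16 + 321 @ $19 + 209 @ $16 + 38 @ $17 = $12,797
LIFO COGS: 127 @ $23 + 309 @ $17 + 209 @ $16 + 97 @ $19 = $13,361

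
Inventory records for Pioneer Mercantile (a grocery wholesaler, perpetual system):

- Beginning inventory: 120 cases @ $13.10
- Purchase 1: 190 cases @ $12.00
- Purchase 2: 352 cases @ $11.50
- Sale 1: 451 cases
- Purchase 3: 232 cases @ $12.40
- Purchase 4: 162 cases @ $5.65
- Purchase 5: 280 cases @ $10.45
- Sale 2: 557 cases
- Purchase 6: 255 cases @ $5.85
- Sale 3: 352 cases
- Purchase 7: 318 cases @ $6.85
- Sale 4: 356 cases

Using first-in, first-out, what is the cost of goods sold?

COGS = $16,966.10

Sale 1 (451) [FIFO — oldest first]: 120 @ $13.10 + 190 @ $12.00 + 141 @ $11.50 = $5,473.50
Sale 2 (557) [FIFO — oldest first]: 211 @ $11.50 + 232 @ $12.40 + 114 @ $5.65 = $5,947.40
Sale 3 (352) [FIFO — oldest first]: 48 @ $5.65 + 280 @ $10.45 + 24 @ $5.85 = $3,337.60
Sale 4 (356) [FIFO — oldest first]: 231 @ $5.85 + 125 @ $6.85 = $2,207.60
Total COGS = $5,473.50 + $5,947.40 + $3,337.60 + $2,207.60 = $16,966.10
Ending inventory: 193 @ $6.85 = $1,322.05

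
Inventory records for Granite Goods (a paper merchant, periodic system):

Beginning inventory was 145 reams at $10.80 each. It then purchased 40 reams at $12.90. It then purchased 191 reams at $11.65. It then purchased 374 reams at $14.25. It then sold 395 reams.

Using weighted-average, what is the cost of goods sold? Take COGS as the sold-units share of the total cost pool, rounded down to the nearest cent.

Sale 1, sell 395: 395/750 × $9,636.65 → $5,075.30
Ending inventory (cost pool remaining) = $4,561.35

COGS = $5,075.30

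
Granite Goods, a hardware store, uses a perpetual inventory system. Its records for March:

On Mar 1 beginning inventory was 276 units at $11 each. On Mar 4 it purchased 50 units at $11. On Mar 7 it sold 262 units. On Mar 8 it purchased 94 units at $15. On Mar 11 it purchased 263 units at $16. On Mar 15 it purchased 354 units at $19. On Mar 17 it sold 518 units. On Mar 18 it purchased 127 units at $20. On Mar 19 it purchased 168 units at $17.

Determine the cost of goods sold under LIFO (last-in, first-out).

Mar 7, 262 sold [LIFO — newest first]: 50 @ $11 + 212 @ $11 = $2,882
Mar 17, 518 sold [LIFO — newest first]: 354 @ $19 + 164 @ $16 = $9,350
Total COGS = $2,882 + $9,350 = $12,232
Ending inventory: 64 @ $11 + 94 @ $15 + 99 @ $16 + 127 @ $20 + 168 @ $17 = $9,094
Check: goods available $21,326 = COGS $12,232 + ending $9,094

COGS = $12,232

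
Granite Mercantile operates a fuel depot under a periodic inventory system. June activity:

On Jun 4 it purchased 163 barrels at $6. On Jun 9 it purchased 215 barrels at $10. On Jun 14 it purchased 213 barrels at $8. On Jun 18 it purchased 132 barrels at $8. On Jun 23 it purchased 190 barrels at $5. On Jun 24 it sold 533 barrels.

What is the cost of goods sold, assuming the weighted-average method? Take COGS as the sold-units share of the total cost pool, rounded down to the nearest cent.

COGS = $3,991.95

Jun 24, sell 533: 533/913 × $6,838.00 → $3,991.95
Ending inventory (cost pool remaining) = $2,846.05
Check: goods available $6,838.00 = COGS $3,991.95 + ending $2,846.05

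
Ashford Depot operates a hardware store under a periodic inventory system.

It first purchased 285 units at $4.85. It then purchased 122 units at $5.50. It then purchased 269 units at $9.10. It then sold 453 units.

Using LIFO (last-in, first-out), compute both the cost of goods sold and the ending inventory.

Sale 1 (453) [LIFO — newest first]: 269 @ $9.10 + 122 @ $5.50 + 62 @ $4.85 = $3,419.60
Ending inventory: 223 @ $4.85 = $1,081.55

COGS = $3,419.60; ending inventory = $1,081.55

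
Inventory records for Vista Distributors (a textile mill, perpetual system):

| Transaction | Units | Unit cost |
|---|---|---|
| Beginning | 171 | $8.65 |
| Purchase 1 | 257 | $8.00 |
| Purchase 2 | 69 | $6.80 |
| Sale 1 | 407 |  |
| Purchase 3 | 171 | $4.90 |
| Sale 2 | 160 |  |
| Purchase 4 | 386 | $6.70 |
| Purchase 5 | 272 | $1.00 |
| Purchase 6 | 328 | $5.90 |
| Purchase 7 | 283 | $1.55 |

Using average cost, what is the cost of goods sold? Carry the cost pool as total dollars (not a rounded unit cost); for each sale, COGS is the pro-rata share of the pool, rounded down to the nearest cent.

After Beginning: 171 on hand, pool $1,479.15 (≈ $8.6500 each)
After Purchase 1: 428 on hand, pool $3,535.15 (≈ $8.2597 each)
After Purchase 2: 497 on hand, pool $4,004.35 (≈ $8.0570 each)
Sale 1, sell 407: 407/497 × $4,004.35 → $3,279.21
After Purchase 3: 261 on hand, pool $1,563.04 (≈ $5.9887 each)
Sale 2, sell 160: 160/261 × $1,563.04 → $958.18
After Purchase 4: 487 on hand, pool $3,191.06 (≈ $6.5525 each)
After Purchase 5: 759 on hand, pool $3,463.06 (≈ $4.5627 each)
After Purchase 6: 1087 on hand, pool $5,398.26 (≈ $4.9662 each)
After Purchase 7: 1370 on hand, pool $5,836.91 (≈ $4.2605 each)
Total COGS = $3,279.21 + $958.18 = $4,237.39
Ending inventory (cost pool remaining) = $5,836.91
Check: goods available $10,074.30 = COGS $4,237.39 + ending $5,836.91

COGS = $4,237.39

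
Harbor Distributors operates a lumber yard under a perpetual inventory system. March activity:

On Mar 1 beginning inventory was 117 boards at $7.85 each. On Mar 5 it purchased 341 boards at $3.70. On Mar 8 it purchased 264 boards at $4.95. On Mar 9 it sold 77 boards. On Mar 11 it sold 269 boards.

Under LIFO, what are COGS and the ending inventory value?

COGS = $1,610.20; ending inventory = $1,876.75

Mar 9, 77 sold [LIFO — newest first]: 77 @ $4.95 = $381.15
Mar 11, 269 sold [LIFO — newest first]: 187 @ $4.95 + 82 @ $3.70 = $1,229.05
Total COGS = $381.15 + $1,229.05 = $1,610.20
Ending inventory: 117 @ $7.85 + 259 @ $3.70 = $1,876.75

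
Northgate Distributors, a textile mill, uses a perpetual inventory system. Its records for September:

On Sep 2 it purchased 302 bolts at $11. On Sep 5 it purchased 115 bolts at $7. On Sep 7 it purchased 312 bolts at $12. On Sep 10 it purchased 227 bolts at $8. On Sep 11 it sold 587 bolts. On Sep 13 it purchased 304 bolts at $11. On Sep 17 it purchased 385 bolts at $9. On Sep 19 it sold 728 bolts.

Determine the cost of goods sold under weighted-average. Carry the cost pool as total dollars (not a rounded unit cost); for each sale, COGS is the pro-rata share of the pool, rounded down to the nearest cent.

COGS = $13,205.97

After Sep 2: 302 on hand, pool $3,322.00 (≈ $11.0000 each)
After Sep 5: 417 on hand, pool $4,127.00 (≈ $9.8969 each)
After Sep 7: 729 on hand, pool $7,871.00 (≈ $10.7970 each)
After Sep 10: 956 on hand, pool $9,687.00 (≈ $10.1328 each)
Sep 11, sell 587: 587/956 × $9,687.00 → $5,947.98
After Sep 13: 673 on hand, pool $7,083.02 (≈ $10.5245 each)
After Sep 17: 1058 on hand, pool $10,548.02 (≈ $9.9698 each)
Sep 19, sell 728: 728/1058 × $10,548.02 → $7,257.99
Total COGS = $5,947.98 + $7,257.99 = $13,205.97
Ending inventory (cost pool remaining) = $3,290.03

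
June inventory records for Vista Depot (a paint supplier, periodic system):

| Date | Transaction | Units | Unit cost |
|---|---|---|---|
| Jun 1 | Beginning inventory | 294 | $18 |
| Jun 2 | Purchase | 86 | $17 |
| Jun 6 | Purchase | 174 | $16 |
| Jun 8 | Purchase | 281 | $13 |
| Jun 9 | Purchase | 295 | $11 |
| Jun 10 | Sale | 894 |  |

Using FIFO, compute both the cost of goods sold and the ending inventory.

Jun 10, 894 sold [FIFO — oldest first]: 294 @ $18 + 86 @ $17 + 174 @ $16 + 281 @ $13 + 59 @ $11 = $13,840
Ending inventory: 236 @ $11 = $2,596
Check: goods available $16,436 = COGS $13,840 + ending $2,596

COGS = $13,840; ending inventory = $2,596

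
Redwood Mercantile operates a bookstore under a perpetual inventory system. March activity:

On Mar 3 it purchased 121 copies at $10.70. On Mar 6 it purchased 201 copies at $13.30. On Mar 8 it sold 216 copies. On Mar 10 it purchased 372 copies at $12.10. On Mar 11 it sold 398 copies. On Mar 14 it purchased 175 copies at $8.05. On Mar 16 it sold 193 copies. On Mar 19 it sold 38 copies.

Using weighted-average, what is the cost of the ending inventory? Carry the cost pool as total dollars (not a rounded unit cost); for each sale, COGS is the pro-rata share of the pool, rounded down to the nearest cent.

Ending inventory = $224.07

After Mar 3: 121 on hand, pool $1,294.70 (≈ $10.7000 each)
After Mar 6: 322 on hand, pool $3,968.00 (≈ $12.3230 each)
Mar 8, sell 216: 216/322 × $3,968.00 → $2,661.76
After Mar 10: 478 on hand, pool $5,807.44 (≈ $12.1495 each)
Mar 11, sell 398: 398/478 × $5,807.44 → $4,835.48
After Mar 14: 255 on hand, pool $2,380.71 (≈ $9.3361 each)
Mar 16, sell 193: 193/255 × $2,380.71 → $1,801.87
Mar 19, sell 38: 38/62 × $578.84 → $354.77
Total COGS = $2,661.76 + $4,835.48 + $1,801.87 + $354.77 = $9,653.88
Ending inventory (cost pool remaining) = $224.07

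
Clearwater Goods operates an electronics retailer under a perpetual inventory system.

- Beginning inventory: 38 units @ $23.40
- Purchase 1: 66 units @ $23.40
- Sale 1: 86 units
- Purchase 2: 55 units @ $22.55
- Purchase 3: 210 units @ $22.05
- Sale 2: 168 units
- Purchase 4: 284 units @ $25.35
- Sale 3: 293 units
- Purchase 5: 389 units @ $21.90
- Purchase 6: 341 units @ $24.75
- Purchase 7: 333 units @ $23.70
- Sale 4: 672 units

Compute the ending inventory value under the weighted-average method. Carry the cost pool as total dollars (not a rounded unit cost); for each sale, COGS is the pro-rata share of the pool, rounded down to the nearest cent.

After Beginning: 38 on hand, pool $889.20 (≈ $23.4000 each)
After Purchase 1: 104 on hand, pool $2,433.60 (≈ $23.4000 each)
Sale 1, sell 86: 86/104 × $2,433.60 → $2,012.40
After Purchase 2: 73 on hand, pool $1,661.45 (≈ $22.7596 each)
After Purchase 3: 283 on hand, pool $6,291.95 (≈ $22.2330 each)
Sale 2, sell 168: 168/283 × $6,291.95 → $3,735.15
After Purchase 4: 399 on hand, pool $9,756.20 (≈ $24.4516 each)
Sale 3, sell 293: 293/399 × $9,756.20 → $7,164.32
After Purchase 5: 495 on hand, pool $11,110.98 (≈ $22.4464 each)
After Purchase 6: 836 on hand, pool $19,550.73 (≈ $23.3860 each)
After Purchase 7: 1169 on hand, pool $27,442.83 (≈ $23.4755 each)
Sale 4, sell 672: 672/1169 × $27,442.83 → $15,775.51
Total COGS = $2,012.40 + $3,735.15 + $7,164.32 + $15,775.51 = $28,687.38
Ending inventory (cost pool remaining) = $11,667.32

Ending inventory = $11,667.32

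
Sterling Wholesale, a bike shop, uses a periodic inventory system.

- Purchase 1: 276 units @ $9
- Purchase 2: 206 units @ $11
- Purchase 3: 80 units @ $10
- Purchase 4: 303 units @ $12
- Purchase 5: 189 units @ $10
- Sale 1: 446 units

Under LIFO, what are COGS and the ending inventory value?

Sale 1 (446) [LIFO — newest first]: 189 @ $10 + 257 @ $12 = $4,974
Ending inventory: 276 @ $9 + 206 @ $11 + 80 @ $10 + 46 @ $12 = $6,102
Check: goods available $11,076 = COGS $4,974 + ending $6,102

COGS = $4,974; ending inventory = $6,102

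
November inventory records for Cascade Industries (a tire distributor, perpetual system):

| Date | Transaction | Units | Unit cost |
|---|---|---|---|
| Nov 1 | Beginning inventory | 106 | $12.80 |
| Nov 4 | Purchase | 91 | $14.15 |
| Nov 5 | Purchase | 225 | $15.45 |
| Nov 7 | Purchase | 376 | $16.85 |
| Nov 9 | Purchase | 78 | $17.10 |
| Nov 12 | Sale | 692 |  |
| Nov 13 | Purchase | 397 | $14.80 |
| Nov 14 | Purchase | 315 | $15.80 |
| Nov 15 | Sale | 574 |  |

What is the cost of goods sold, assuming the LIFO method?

COGS = $20,139.80

Nov 12, 692 sold [LIFO — newest first]: 78 @ $17.10 + 376 @ $16.85 + 225 @ $15.45 + 13 @ $14.15 = $11,329.60
Nov 15, 574 sold [LIFO — newest first]: 315 @ $15.80 + 259 @ $14.80 = $8,810.20
Total COGS = $11,329.60 + $8,810.20 = $20,139.80
Ending inventory: 106 @ $12.80 + 78 @ $14.15 + 138 @ $14.80 = $4,502.90
Check: goods available $24,642.70 = COGS $20,139.80 + ending $4,502.90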